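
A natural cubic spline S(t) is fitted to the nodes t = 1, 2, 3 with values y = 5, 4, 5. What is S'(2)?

With σ_i denoting the second derivative at x_i, h_i = 1, 1, and Δ_i = (y_(i+1) − y_i)/h_i = -1, 1:
  1·σ_0 + 4·σ_1 + 1·σ_2 = 6(Δ_1 - Δ_0) = 12
Natural end conditions: σ_0 = σ_2 = 0.
Forward elimination and back-substitution give σ_0 = 0, σ_1 = 3, σ_2 = 0.
On [2, 3], S'(t) = b_1 + 2c_1·(t - 2) + 3d_1·(t - 2)² with b_1 = Δ_1 - h_1(2σ_1 + σ_2)/6 = 0, c_1 = σ_1/2 = 3/2, d_1 = (σ_2 - σ_1)/(6h_1) = -1/2. So S'(2) = 0.

0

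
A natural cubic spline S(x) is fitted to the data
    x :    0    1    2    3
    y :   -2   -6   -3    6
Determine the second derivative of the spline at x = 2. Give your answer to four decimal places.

6.8000

With M_i denoting the second derivative at x_i, h_i = 1, 1, 1, and Δ_i = (y_(i+1) − y_i)/h_i = -4, 3, 9:
  1·M_0 + 4·M_1 + 1·M_2 = 6(Δ_1 - Δ_0) = 42
  1·M_1 + 4·M_2 + 1·M_3 = 6(Δ_2 - Δ_1) = 36
Natural end conditions: M_0 = M_3 = 0.
Solving: M_0 = 0, M_1 = 44/5, M_2 = 34/5, M_3 = 0.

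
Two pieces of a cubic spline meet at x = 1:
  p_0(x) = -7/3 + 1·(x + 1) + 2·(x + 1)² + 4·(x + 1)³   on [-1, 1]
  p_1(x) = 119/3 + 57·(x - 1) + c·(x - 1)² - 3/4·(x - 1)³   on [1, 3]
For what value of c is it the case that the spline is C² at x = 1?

p_0''(x) = 4 + 24·(x + 1), so p_0''(1) = 52. On the right, p_1''(1) = 2c, so c = 26.

26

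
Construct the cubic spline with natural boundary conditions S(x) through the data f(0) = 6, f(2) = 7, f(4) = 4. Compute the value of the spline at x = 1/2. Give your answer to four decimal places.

With σ_i denoting the second derivative at x_i, h_i = 2, 2, and Δ_i = (y_(i+1) − y_i)/h_i = 1/2, -3/2:
  2·σ_0 + 8·σ_1 + 2·σ_2 = 6(Δ_1 - Δ_0) = -12
Natural end conditions: σ_0 = σ_2 = 0.
Solving: σ_0 = 0, σ_1 = -3/2, σ_2 = 0.
On [0, 2], S(x) = 6 + 1·x + 0·x² - 1/8·x³.
With x = 1/2: S(1/2) = 415/64.

6.4844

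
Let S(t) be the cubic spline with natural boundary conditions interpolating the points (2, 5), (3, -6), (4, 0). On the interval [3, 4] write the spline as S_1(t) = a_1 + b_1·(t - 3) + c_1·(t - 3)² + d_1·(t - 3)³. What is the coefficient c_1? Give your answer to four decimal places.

Write M_i for S''(x_i). With h_i = 1, 1 and divided differences Δ_i = -11, 6, the continuity of S' gives the tridiagonal system
  1·M_0 + 4·M_1 + 1·M_2 = 6(Δ_1 - Δ_0) = 102
Natural end conditions: M_0 = M_2 = 0.
Solving: M_0 = 0, M_1 = 51/2, M_2 = 0.
On [3, 4], with S_1(t) = a_1 + b_1·(t - 3) + c_1·(t - 3)² + d_1·(t - 3)³: c_1 = M_1/2 = 51/4, d_1 = (M_2 - M_1)/(6h_1) = -17/4, b_1 = Δ_1 - h_1(2M_1 + M_2)/6 = -5/2.

12.7500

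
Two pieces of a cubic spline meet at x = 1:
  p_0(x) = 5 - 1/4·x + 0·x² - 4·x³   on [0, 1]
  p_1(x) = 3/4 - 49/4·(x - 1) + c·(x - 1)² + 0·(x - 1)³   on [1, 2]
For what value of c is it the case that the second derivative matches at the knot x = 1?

p_0''(x) = 0 - 24·x, so p_0''(1) = -24. On the right, p_1''(1) = 2c, so c = -12.

-12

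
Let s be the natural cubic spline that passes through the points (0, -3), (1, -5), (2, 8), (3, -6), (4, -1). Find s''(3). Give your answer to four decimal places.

Put m_i = s'' at the i-th knot. Here h = (1, 1, 1, 1) and Δ = (-2, 13, -14, 5), so the interior equations h_(i-1)·m_(i-1) + 2(h_(i-1)+h_i)·m_i + h_i·m_(i+1) = 6(Δ_i − Δ_(i-1)) read
  1·m_0 + 4·m_1 + 1·m_2 = 6(Δ_1 - Δ_0) = 90
  1·m_1 + 4·m_2 + 1·m_3 = 6(Δ_2 - Δ_1) = -162
  1·m_2 + 4·m_3 + 1·m_4 = 6(Δ_3 - Δ_2) = 114
Natural end conditions: m_0 = m_4 = 0.
Solving the tridiagonal system: m_0 = 0, m_1 = 264/7, m_2 = -426/7, m_3 = 306/7, m_4 = 0.

43.7143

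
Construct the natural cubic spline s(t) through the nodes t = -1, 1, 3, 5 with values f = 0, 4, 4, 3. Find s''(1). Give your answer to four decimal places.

Write m_i for s''(x_i). With h_i = 2, 2, 2 and divided differences Δ_i = 2, 0, -1/2, the continuity of s' gives the tridiagonal system
  2·m_0 + 8·m_1 + 2·m_2 = 6(Δ_1 - Δ_0) = -12
  2·m_1 + 8·m_2 + 2·m_3 = 6(Δ_2 - Δ_1) = -3
Natural end conditions: m_0 = m_3 = 0.
Hence m_0 = 0, m_1 = -3/2, m_2 = 0, m_3 = 0.

-1.5000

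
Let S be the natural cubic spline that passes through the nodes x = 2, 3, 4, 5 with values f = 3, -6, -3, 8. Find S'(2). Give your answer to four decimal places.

Put M_i = S'' at the i-th knot. Here h = (1, 1, 1) and Δ = (-9, 3, 11), so the interior equations h_(i-1)·M_(i-1) + 2(h_(i-1)+h_i)·M_i + h_i·M_(i+1) = 6(Δ_i − Δ_(i-1)) read
  1·M_0 + 4·M_1 + 1·M_2 = 6(Δ_1 - Δ_0) = 72
  1·M_1 + 4·M_2 + 1·M_3 = 6(Δ_2 - Δ_1) = 48
Natural end conditions: M_0 = M_3 = 0.
Forward elimination and back-substitution give M_0 = 0, M_1 = 16, M_2 = 8, M_3 = 0.
On [2, 3], S'(x) = b_0 + 2c_0·(x - 2) + 3d_0·(x - 2)² with b_0 = Δ_0 - h_0(2M_0 + M_1)/6 = -35/3, c_0 = M_0/2 = 0, d_0 = (M_1 - M_0)/(6h_0) = 8/3. So S'(2) = -35/3.

-11.6667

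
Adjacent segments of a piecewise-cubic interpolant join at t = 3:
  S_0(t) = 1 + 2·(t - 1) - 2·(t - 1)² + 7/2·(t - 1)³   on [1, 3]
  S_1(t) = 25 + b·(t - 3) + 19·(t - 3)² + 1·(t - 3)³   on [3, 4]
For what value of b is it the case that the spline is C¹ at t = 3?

S_0'(t) = 2 - 4·(t - 1) + 21/2·(t - 1)², so S_0'(3) = 36. On the right, S_1'(3) = b, so b = 36.

36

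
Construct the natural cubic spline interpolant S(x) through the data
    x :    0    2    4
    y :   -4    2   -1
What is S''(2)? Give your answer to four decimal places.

-3.3750

Put M_i = S'' at the i-th knot. Here h = (2, 2) and Δ = (3, -3/2), so the interior equations h_(i-1)·M_(i-1) + 2(h_(i-1)+h_i)·M_i + h_i·M_(i+1) = 6(Δ_i − Δ_(i-1)) read
  2·M_0 + 8·M_1 + 2·M_2 = 6(Δ_1 - Δ_0) = -27
Natural end conditions: M_0 = M_2 = 0.
Forward elimination and back-substitution give M_0 = 0, M_1 = -27/8, M_2 = 0.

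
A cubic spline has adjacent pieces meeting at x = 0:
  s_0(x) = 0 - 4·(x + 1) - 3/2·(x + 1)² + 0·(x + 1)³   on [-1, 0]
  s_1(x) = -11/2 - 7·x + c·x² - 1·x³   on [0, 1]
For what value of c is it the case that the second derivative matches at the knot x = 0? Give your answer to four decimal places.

-1.5000

s_0''(x) = -3 + 0·(x + 1), so s_0''(0) = -3. On the right, s_1''(0) = 2c, so c = -3/2.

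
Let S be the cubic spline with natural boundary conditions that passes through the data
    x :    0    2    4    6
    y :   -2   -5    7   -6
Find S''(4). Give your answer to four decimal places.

-11.5000

With M_i denoting the second derivative at x_i, h_i = 2, 2, 2, and Δ_i = (y_(i+1) − y_i)/h_i = -3/2, 6, -13/2:
  2·M_0 + 8·M_1 + 2·M_2 = 6(Δ_1 - Δ_0) = 45
  2·M_1 + 8·M_2 + 2·M_3 = 6(Δ_2 - Δ_1) = -75
Natural end conditions: M_0 = M_3 = 0.
Solving the tridiagonal system: M_0 = 0, M_1 = 17/2, M_2 = -23/2, M_3 = 0.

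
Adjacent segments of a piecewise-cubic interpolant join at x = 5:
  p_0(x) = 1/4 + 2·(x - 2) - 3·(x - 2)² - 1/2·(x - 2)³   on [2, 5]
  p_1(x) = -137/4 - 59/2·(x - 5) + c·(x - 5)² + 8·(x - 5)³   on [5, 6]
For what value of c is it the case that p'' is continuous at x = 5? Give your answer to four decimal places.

p_0''(x) = -6 - 3·(x - 2), so p_0''(5) = -15. On the right, p_1''(5) = 2c, so c = -15/2.

-7.5000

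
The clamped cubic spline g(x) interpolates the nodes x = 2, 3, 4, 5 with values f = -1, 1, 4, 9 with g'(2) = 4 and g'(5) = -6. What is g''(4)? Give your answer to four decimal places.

12.9333

Put M_i = g'' at the i-th knot. Here h = (1, 1, 1) and Δ = (2, 3, 5), so the interior equations h_(i-1)·M_(i-1) + 2(h_(i-1)+h_i)·M_i + h_i·M_(i+1) = 6(Δ_i − Δ_(i-1)) read
  1·M_0 + 4·M_1 + 1·M_2 = 6(Δ_1 - Δ_0) = 6
  1·M_1 + 4·M_2 + 1·M_3 = 6(Δ_2 - Δ_1) = 12
Clamped end conditions give two more equations: 2h_0·M_0 + h_0·M_1 = 6(Δ_0 - g'(2)) = -12 and h_2·M_2 + 2h_2·M_3 = 6(g'(5) - Δ_2) = -66.
Solving: M_0 = -88/15, M_1 = -4/15, M_2 = 194/15, M_3 = -592/15.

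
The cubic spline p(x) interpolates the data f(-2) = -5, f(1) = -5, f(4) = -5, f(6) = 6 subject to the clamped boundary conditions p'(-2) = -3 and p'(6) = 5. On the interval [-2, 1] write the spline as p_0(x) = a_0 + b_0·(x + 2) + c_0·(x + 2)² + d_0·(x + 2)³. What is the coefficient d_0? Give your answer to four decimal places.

With M_i denoting the second derivative at x_i, h_i = 3, 3, 2, and Δ_i = (y_(i+1) − y_i)/h_i = 0, 0, 11/2:
  3·M_0 + 12·M_1 + 3·M_2 = 6(Δ_1 - Δ_0) = 0
  3·M_1 + 10·M_2 + 2·M_3 = 6(Δ_2 - Δ_1) = 33
Clamped end conditions give two more equations: 2h_0·M_0 + h_0·M_1 = 6(Δ_0 - p'(-2)) = 18 and h_2·M_2 + 2h_2·M_3 = 6(p'(6) - Δ_2) = -3.
Forward elimination and back-substitution give M_0 = 155/38, M_1 = -41/19, M_2 = 173/38, M_3 = -115/38.
On [-2, 1], with p_0(x) = a_0 + b_0·(x + 2) + c_0·(x + 2)² + d_0·(x + 2)³: c_0 = M_0/2 = 155/76, d_0 = (M_1 - M_0)/(6h_0) = -79/228, b_0 = Δ_0 - h_0(2M_0 + M_1)/6 = -3.

-0.3465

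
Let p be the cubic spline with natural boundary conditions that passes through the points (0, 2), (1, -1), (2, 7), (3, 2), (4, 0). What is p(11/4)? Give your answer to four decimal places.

3.7221

With M_i denoting the second derivative at x_i, h_i = 1, 1, 1, 1, and Δ_i = (y_(i+1) − y_i)/h_i = -3, 8, -5, -2:
  1·M_0 + 4·M_1 + 1·M_2 = 6(Δ_1 - Δ_0) = 66
  1·M_1 + 4·M_2 + 1·M_3 = 6(Δ_2 - Δ_1) = -78
  1·M_2 + 4·M_3 + 1·M_4 = 6(Δ_3 - Δ_2) = 18
Natural end conditions: M_0 = M_4 = 0.
Solving: M_0 = 0, M_1 = 165/7, M_2 = -198/7, M_3 = 81/7, M_4 = 0.
On [2, 3], p(x) = 7 + 5/2·(x - 2) - 99/7·(x - 2)² + 93/14·(x - 2)³.
With (x - 2) = 3/4: p(11/4) = 3335/896.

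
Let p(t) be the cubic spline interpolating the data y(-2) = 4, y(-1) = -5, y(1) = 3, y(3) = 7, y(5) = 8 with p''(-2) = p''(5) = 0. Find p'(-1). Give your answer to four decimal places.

Write σ_i for p''(x_i). With h_i = 1, 2, 2, 2 and divided differences Δ_i = -9, 4, 2, 1/2, the continuity of p' gives the tridiagonal system
  1·σ_0 + 6·σ_1 + 2·σ_2 = 6(Δ_1 - Δ_0) = 78
  2·σ_1 + 8·σ_2 + 2·σ_3 = 6(Δ_2 - Δ_1) = -12
  2·σ_2 + 8·σ_3 + 2·σ_4 = 6(Δ_3 - Δ_2) = -9
Natural end conditions: σ_0 = σ_4 = 0.
Solving: σ_0 = 0, σ_1 = 1209/82, σ_2 = -429/82, σ_3 = 15/82, σ_4 = 0.
On [-1, 1], p'(t) = b_1 + 2c_1·(t + 1) + 3d_1·(t + 1)² with b_1 = Δ_1 - h_1(2σ_1 + σ_2)/6 = -335/82, c_1 = σ_1/2 = 1209/164, d_1 = (σ_2 - σ_1)/(6h_1) = -273/164. So p'(-1) = -335/82.

-4.0854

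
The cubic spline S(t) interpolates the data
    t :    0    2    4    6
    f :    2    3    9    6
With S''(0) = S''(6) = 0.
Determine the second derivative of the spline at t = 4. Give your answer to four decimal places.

-4.1000

Let M_i = S''(x_i). Step sizes h_i = 2, 2, 2; slopes of the chords Δ_i = (y_(i+1) - y_i)/h_i = 1/2, 3, -3/2.
  2·M_0 + 8·M_1 + 2·M_2 = 6(Δ_1 - Δ_0) = 15
  2·M_1 + 8·M_2 + 2·M_3 = 6(Δ_2 - Δ_1) = -27
Natural end conditions: M_0 = M_3 = 0.
Solving: M_0 = 0, M_1 = 29/10, M_2 = -41/10, M_3 = 0.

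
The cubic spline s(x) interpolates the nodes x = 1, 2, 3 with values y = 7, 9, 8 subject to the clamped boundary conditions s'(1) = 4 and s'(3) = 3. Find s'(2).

Let m_i = s''(x_i). Step sizes h_i = 1, 1; slopes of the chords Δ_i = (y_(i+1) - y_i)/h_i = 2, -1.
  1·m_0 + 4·m_1 + 1·m_2 = 6(Δ_1 - Δ_0) = -18
Clamped end conditions give two more equations: 2h_0·m_0 + h_0·m_1 = 6(Δ_0 - s'(1)) = -12 and h_1·m_1 + 2h_1·m_2 = 6(s'(3) - Δ_1) = 24.
Hence m_0 = -2, m_1 = -8, m_2 = 16.
On [2, 3], s'(x) = b_1 + 2c_1·(x - 2) + 3d_1·(x - 2)² with b_1 = Δ_1 - h_1(2m_1 + m_2)/6 = -1, c_1 = m_1/2 = -4, d_1 = (m_2 - m_1)/(6h_1) = 4. So s'(2) = -1.

-1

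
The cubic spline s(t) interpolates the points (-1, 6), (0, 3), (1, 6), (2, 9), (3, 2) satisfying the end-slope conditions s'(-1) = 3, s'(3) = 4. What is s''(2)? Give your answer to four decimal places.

-27.5000

Let M_i = s''(x_i). Step sizes h_i = 1, 1, 1, 1; slopes of the chords Δ_i = (y_(i+1) - y_i)/h_i = -3, 3, 3, -7.
  1·M_0 + 4·M_1 + 1·M_2 = 6(Δ_1 - Δ_0) = 36
  1·M_1 + 4·M_2 + 1·M_3 = 6(Δ_2 - Δ_1) = 0
  1·M_2 + 4·M_3 + 1·M_4 = 6(Δ_3 - Δ_2) = -60
Clamped end conditions give two more equations: 2h_0·M_0 + h_0·M_1 = 6(Δ_0 - s'(-1)) = -36 and h_3·M_3 + 2h_3·M_4 = 6(s'(3) - Δ_3) = 66.
Hence M_0 = -101/4, M_1 = 29/2, M_2 = 13/4, M_3 = -55/2, M_4 = 187/4.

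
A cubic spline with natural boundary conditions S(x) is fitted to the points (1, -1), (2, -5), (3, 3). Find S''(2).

18

Let M_i = S''(x_i). Step sizes h_i = 1, 1; slopes of the chords Δ_i = (y_(i+1) - y_i)/h_i = -4, 8.
  1·M_0 + 4·M_1 + 1·M_2 = 6(Δ_1 - Δ_0) = 72
Natural end conditions: M_0 = M_2 = 0.
Forward elimination and back-substitution give M_0 = 0, M_1 = 18, M_2 = 0.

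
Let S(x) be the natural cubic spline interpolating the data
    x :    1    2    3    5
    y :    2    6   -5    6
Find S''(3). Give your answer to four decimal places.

21.1304

Write M_i for S''(x_i). With h_i = 1, 1, 2 and divided differences Δ_i = 4, -11, 11/2, the continuity of S' gives the tridiagonal system
  1·M_0 + 4·M_1 + 1·M_2 = 6(Δ_1 - Δ_0) = -90
  1·M_1 + 6·M_2 + 2·M_3 = 6(Δ_2 - Δ_1) = 99
Natural end conditions: M_0 = M_3 = 0.
Solving: M_0 = 0, M_1 = -639/23, M_2 = 486/23, M_3 = 0.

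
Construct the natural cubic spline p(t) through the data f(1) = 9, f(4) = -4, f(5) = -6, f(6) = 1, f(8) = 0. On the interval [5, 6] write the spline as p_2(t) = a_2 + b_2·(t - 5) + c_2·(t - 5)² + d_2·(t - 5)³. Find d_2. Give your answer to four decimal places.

With m_i denoting the second derivative at x_i, h_i = 3, 1, 1, 2, and Δ_i = (y_(i+1) − y_i)/h_i = -13/3, -2, 7, -1/2:
  3·m_0 + 8·m_1 + 1·m_2 = 6(Δ_1 - Δ_0) = 14
  1·m_1 + 4·m_2 + 1·m_3 = 6(Δ_2 - Δ_1) = 54
  1·m_2 + 6·m_3 + 2·m_4 = 6(Δ_3 - Δ_2) = -45
Natural end conditions: m_0 = m_4 = 0.
Forward elimination and back-substitution give m_0 = 0, m_1 = -47/178, m_2 = 1434/89, m_3 = -1813/178, m_4 = 0.
On [5, 6], with p_2(t) = a_2 + b_2·(t - 5) + c_2·(t - 5)² + d_2·(t - 5)³: c_2 = m_2/2 = 717/89, d_2 = (m_3 - m_2)/(6h_2) = -4681/1068, b_2 = Δ_2 - h_2(2m_2 + m_3)/6 = 3553/1068.

-4.3830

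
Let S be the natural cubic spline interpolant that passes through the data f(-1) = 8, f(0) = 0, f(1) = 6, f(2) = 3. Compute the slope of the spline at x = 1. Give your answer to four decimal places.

With M_i denoting the second derivative at x_i, h_i = 1, 1, 1, and Δ_i = (y_(i+1) − y_i)/h_i = -8, 6, -3:
  1·M_0 + 4·M_1 + 1·M_2 = 6(Δ_1 - Δ_0) = 84
  1·M_1 + 4·M_2 + 1·M_3 = 6(Δ_2 - Δ_1) = -54
Natural end conditions: M_0 = M_3 = 0.
Solving the tridiagonal system: M_0 = 0, M_1 = 26, M_2 = -20, M_3 = 0.
On [1, 2], S'(x) = b_2 + 2c_2·(x - 1) + 3d_2·(x - 1)² with b_2 = Δ_2 - h_2(2M_2 + M_3)/6 = 11/3, c_2 = M_2/2 = -10, d_2 = (M_3 - M_2)/(6h_2) = 10/3. So S'(1) = 11/3.

3.6667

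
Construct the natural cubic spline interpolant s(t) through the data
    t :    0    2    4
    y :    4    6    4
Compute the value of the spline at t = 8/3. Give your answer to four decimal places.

Write M_i for s''(x_i). With h_i = 2, 2 and divided differences Δ_i = 1, -1, the continuity of s' gives the tridiagonal system
  2·M_0 + 8·M_1 + 2·M_2 = 6(Δ_1 - Δ_0) = -12
Natural end conditions: M_0 = M_2 = 0.
Hence M_0 = 0, M_1 = -3/2, M_2 = 0.
On [2, 4], s(t) = 6 + 0·(t - 2) - 3/4·(t - 2)² + 1/8·(t - 2)³.
With (t - 2) = 2/3: s(8/3) = 154/27.

5.7037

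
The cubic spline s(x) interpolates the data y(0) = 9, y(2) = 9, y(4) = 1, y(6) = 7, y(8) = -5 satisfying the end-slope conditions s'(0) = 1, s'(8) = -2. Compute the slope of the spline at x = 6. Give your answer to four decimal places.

-1.8929

Let M_i = s''(x_i). Step sizes h_i = 2, 2, 2, 2; slopes of the chords Δ_i = (y_(i+1) - y_i)/h_i = 0, -4, 3, -6.
  2·M_0 + 8·M_1 + 2·M_2 = 6(Δ_1 - Δ_0) = -24
  2·M_1 + 8·M_2 + 2·M_3 = 6(Δ_2 - Δ_1) = 42
  2·M_2 + 8·M_3 + 2·M_4 = 6(Δ_3 - Δ_2) = -54
Clamped end conditions give two more equations: 2h_0·M_0 + h_0·M_1 = 6(Δ_0 - s'(0)) = -6 and h_3·M_3 + 2h_3·M_4 = 6(s'(8) - Δ_3) = 24.
Solving the tridiagonal system: M_0 = 39/28, M_1 = -81/14, M_2 = 39/4, M_3 = -171/14, M_4 = 339/28.
On [6, 8], s'(x) = b_3 + 2c_3·(x - 6) + 3d_3·(x - 6)² with b_3 = Δ_3 - h_3(2M_3 + M_4)/6 = -53/28, c_3 = M_3/2 = -171/28, d_3 = (M_4 - M_3)/(6h_3) = 227/112. So s'(6) = -53/28.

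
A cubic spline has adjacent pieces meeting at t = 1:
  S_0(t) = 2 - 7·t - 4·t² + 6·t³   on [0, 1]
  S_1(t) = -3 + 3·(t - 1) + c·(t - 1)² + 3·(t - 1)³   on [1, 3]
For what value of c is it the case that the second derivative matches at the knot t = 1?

S_0''(t) = -8 + 36·t, so S_0''(1) = 28. On the right, S_1''(1) = 2c, so c = 14.

14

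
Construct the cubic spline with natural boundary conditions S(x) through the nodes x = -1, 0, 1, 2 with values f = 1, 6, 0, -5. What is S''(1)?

Let σ_i = S''(x_i). Step sizes h_i = 1, 1, 1; slopes of the chords Δ_i = (y_(i+1) - y_i)/h_i = 5, -6, -5.
  1·σ_0 + 4·σ_1 + 1·σ_2 = 6(Δ_1 - Δ_0) = -66
  1·σ_1 + 4·σ_2 + 1·σ_3 = 6(Δ_2 - Δ_1) = 6
Natural end conditions: σ_0 = σ_3 = 0.
Forward elimination and back-substitution give σ_0 = 0, σ_1 = -18, σ_2 = 6, σ_3 = 0.

6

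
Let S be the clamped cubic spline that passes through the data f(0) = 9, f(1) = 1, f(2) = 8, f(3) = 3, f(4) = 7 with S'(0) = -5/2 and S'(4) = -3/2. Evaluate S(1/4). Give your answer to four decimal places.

7.4261

Write M_i for S''(x_i). With h_i = 1, 1, 1, 1 and divided differences Δ_i = -8, 7, -5, 4, the continuity of S' gives the tridiagonal system
  1·M_0 + 4·M_1 + 1·M_2 = 6(Δ_1 - Δ_0) = 90
  1·M_1 + 4·M_2 + 1·M_3 = 6(Δ_2 - Δ_1) = -72
  1·M_2 + 4·M_3 + 1·M_4 = 6(Δ_3 - Δ_2) = 54
Clamped end conditions give two more equations: 2h_0·M_0 + h_0·M_1 = 6(Δ_0 - S'(0)) = -33 and h_3·M_3 + 2h_3·M_4 = 6(S'(4) - Δ_3) = -33.
Hence M_0 = -1031/28, M_1 = 569/14, M_2 = -143/4, M_3 = 425/14, M_4 = -887/28.
On [0, 1], S(t) = 9 - 5/2·t - 1031/56·t² + 723/56·t³.
With t = 1/4: S(1/4) = 26615/3584.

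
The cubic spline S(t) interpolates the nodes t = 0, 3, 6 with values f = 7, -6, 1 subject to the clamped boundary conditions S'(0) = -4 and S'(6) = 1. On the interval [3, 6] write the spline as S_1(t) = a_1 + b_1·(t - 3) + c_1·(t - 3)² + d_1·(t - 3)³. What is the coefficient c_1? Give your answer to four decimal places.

Put M_i = S'' at the i-th knot. Here h = (3, 3) and Δ = (-13/3, 7/3), so the interior equations h_(i-1)·M_(i-1) + 2(h_(i-1)+h_i)·M_i + h_i·M_(i+1) = 6(Δ_i − Δ_(i-1)) read
  3·M_0 + 12·M_1 + 3·M_2 = 6(Δ_1 - Δ_0) = 40
Clamped end conditions give two more equations: 2h_0·M_0 + h_0·M_1 = 6(Δ_0 - S'(0)) = -2 and h_1·M_1 + 2h_1·M_2 = 6(S'(6) - Δ_1) = -8.
Solving: M_0 = -17/6, M_1 = 5, M_2 = -23/6.
On [3, 6], with S_1(t) = a_1 + b_1·(t - 3) + c_1·(t - 3)² + d_1·(t - 3)³: c_1 = M_1/2 = 5/2, d_1 = (M_2 - M_1)/(6h_1) = -53/108, b_1 = Δ_1 - h_1(2M_1 + M_2)/6 = -3/4.

2.5000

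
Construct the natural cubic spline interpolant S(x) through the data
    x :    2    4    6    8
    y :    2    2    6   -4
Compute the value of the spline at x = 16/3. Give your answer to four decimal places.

5.5556

With σ_i denoting the second derivative at x_i, h_i = 2, 2, 2, and Δ_i = (y_(i+1) − y_i)/h_i = 0, 2, -5:
  2·σ_0 + 8·σ_1 + 2·σ_2 = 6(Δ_1 - Δ_0) = 12
  2·σ_1 + 8·σ_2 + 2·σ_3 = 6(Δ_2 - Δ_1) = -42
Natural end conditions: σ_0 = σ_3 = 0.
Hence σ_0 = 0, σ_1 = 3, σ_2 = -6, σ_3 = 0.
On [4, 6], S(x) = 2 + 2·(x - 4) + 3/2·(x - 4)² - 3/4·(x - 4)³.
With (x - 4) = 4/3: S(16/3) = 50/9.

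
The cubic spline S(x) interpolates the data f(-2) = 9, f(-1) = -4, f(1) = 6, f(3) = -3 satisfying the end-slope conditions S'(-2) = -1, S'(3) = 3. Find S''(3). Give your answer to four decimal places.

21.7609

Write M_i for S''(x_i). With h_i = 1, 2, 2 and divided differences Δ_i = -13, 5, -9/2, the continuity of S' gives the tridiagonal system
  1·M_0 + 6·M_1 + 2·M_2 = 6(Δ_1 - Δ_0) = 108
  2·M_1 + 8·M_2 + 2·M_3 = 6(Δ_2 - Δ_1) = -57
Clamped end conditions give two more equations: 2h_0·M_0 + h_0·M_1 = 6(Δ_0 - S'(-2)) = -72 and h_2·M_2 + 2h_2·M_3 = 6(S'(3) - Δ_2) = 45.
Hence M_0 = -1217/23, M_1 = 778/23, M_2 = -967/46, M_3 = 1001/46.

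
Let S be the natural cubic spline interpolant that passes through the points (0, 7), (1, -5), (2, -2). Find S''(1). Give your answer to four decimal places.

With m_i denoting the second derivative at x_i, h_i = 1, 1, and Δ_i = (y_(i+1) − y_i)/h_i = -12, 3:
  1·m_0 + 4·m_1 + 1·m_2 = 6(Δ_1 - Δ_0) = 90
Natural end conditions: m_0 = m_2 = 0.
Hence m_0 = 0, m_1 = 45/2, m_2 = 0.

22.5000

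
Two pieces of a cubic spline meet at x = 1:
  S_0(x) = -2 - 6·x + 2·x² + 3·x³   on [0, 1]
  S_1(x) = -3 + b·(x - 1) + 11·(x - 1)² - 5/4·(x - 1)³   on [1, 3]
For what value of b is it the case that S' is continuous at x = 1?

S_0'(x) = -6 + 4·x + 9·x², so S_0'(1) = 7. On the right, S_1'(1) = b, so b = 7.

7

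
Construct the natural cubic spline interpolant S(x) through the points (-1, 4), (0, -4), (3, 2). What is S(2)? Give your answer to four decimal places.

Let M_i = S''(x_i). Step sizes h_i = 1, 3; slopes of the chords Δ_i = (y_(i+1) - y_i)/h_i = -8, 2.
  1·M_0 + 8·M_1 + 3·M_2 = 6(Δ_1 - Δ_0) = 60
Natural end conditions: M_0 = M_2 = 0.
Forward elimination and back-substitution give M_0 = 0, M_1 = 15/2, M_2 = 0.
On [0, 3], S(x) = -4 - 11/2·x + 15/4·x² - 5/12·x³.
With x = 2: S(2) = -10/3.

-3.3333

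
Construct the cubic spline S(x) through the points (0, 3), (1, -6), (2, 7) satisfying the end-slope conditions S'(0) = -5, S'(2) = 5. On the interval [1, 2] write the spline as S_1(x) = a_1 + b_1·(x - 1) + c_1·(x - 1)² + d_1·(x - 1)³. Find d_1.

-18

Write m_i for S''(x_i). With h_i = 1, 1 and divided differences Δ_i = -9, 13, the continuity of S' gives the tridiagonal system
  1·m_0 + 4·m_1 + 1·m_2 = 6(Δ_1 - Δ_0) = 132
Clamped end conditions give two more equations: 2h_0·m_0 + h_0·m_1 = 6(Δ_0 - S'(0)) = -24 and h_1·m_1 + 2h_1·m_2 = 6(S'(2) - Δ_1) = -48.
Solving the tridiagonal system: m_0 = -40, m_1 = 56, m_2 = -52.
On [1, 2], with S_1(x) = a_1 + b_1·(x - 1) + c_1·(x - 1)² + d_1·(x - 1)³: c_1 = m_1/2 = 28, d_1 = (m_2 - m_1)/(6h_1) = -18, b_1 = Δ_1 - h_1(2m_1 + m_2)/6 = 3.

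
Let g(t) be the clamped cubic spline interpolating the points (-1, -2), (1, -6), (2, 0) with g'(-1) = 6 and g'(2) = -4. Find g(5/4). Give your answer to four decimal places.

With m_i denoting the second derivative at x_i, h_i = 2, 1, and Δ_i = (y_(i+1) − y_i)/h_i = -2, 6:
  2·m_0 + 6·m_1 + 1·m_2 = 6(Δ_1 - Δ_0) = 48
Clamped end conditions give two more equations: 2h_0·m_0 + h_0·m_1 = 6(Δ_0 - g'(-1)) = -48 and h_1·m_1 + 2h_1·m_2 = 6(g'(2) - Δ_1) = -60.
Forward elimination and back-substitution give m_0 = -70/3, m_1 = 68/3, m_2 = -124/3.
On [1, 2], g(t) = -6 + 16/3·(t - 1) + 34/3·(t - 1)² - 32/3·(t - 1)³.
With (t - 1) = 1/4: g(5/4) = -33/8.

-4.1250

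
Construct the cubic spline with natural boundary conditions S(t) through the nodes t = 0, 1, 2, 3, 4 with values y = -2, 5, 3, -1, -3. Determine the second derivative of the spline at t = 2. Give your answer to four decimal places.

Put m_i = S'' at the i-th knot. Here h = (1, 1, 1, 1) and Δ = (7, -2, -4, -2), so the interior equations h_(i-1)·m_(i-1) + 2(h_(i-1)+h_i)·m_i + h_i·m_(i+1) = 6(Δ_i − Δ_(i-1)) read
  1·m_0 + 4·m_1 + 1·m_2 = 6(Δ_1 - Δ_0) = -54
  1·m_1 + 4·m_2 + 1·m_3 = 6(Δ_2 - Δ_1) = -12
  1·m_2 + 4·m_3 + 1·m_4 = 6(Δ_3 - Δ_2) = 12
Natural end conditions: m_0 = m_4 = 0.
Forward elimination and back-substitution give m_0 = 0, m_1 = -375/28, m_2 = -3/7, m_3 = 87/28, m_4 = 0.

-0.4286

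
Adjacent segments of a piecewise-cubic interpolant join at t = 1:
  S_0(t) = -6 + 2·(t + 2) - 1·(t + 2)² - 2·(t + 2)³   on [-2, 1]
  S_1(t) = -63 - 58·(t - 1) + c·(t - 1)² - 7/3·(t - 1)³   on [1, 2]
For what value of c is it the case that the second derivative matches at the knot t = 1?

S_0''(t) = -2 - 12·(t + 2), so S_0''(1) = -38. On the right, S_1''(1) = 2c, so c = -19.

-19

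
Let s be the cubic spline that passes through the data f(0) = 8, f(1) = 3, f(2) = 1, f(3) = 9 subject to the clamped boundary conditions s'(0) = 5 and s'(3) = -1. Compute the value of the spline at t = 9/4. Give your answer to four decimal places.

Let M_i = s''(x_i). Step sizes h_i = 1, 1, 1; slopes of the chords Δ_i = (y_(i+1) - y_i)/h_i = -5, -2, 8.
  1·M_0 + 4·M_1 + 1·M_2 = 6(Δ_1 - Δ_0) = 18
  1·M_1 + 4·M_2 + 1·M_3 = 6(Δ_2 - Δ_1) = 60
Clamped end conditions give two more equations: 2h_0·M_0 + h_0·M_1 = 6(Δ_0 - s'(0)) = -60 and h_2·M_2 + 2h_2·M_3 = 6(s'(3) - Δ_2) = -54.
Hence M_0 = -168/5, M_1 = 36/5, M_2 = 114/5, M_3 = -192/5.
On [2, 3], s(t) = 1 + 34/5·(t - 2) + 57/5·(t - 2)² - 51/5·(t - 2)³.
With (t - 2) = 1/4: s(9/4) = 1041/320.

3.2531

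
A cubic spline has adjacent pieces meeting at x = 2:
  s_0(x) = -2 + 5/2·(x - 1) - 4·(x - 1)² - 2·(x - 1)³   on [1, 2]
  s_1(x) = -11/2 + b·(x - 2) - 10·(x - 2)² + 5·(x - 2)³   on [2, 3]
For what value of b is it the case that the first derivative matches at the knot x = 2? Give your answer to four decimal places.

s_0'(x) = 5/2 - 8·(x - 1) - 6·(x - 1)², so s_0'(2) = -23/2. On the right, s_1'(2) = b, so b = -23/2.

-11.5000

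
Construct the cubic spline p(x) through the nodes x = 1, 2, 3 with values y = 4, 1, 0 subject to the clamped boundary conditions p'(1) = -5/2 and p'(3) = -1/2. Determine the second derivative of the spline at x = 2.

With M_i denoting the second derivative at x_i, h_i = 1, 1, and Δ_i = (y_(i+1) − y_i)/h_i = -3, -1:
  1·M_0 + 4·M_1 + 1·M_2 = 6(Δ_1 - Δ_0) = 12
Clamped end conditions give two more equations: 2h_0·M_0 + h_0·M_1 = 6(Δ_0 - p'(1)) = -3 and h_1·M_1 + 2h_1·M_2 = 6(p'(3) - Δ_1) = 3.
Hence M_0 = -7/2, M_1 = 4, M_2 = -1/2.

4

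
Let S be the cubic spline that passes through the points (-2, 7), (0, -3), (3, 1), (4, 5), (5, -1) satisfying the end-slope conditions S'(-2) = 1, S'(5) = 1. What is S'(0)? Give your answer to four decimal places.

Put M_i = S'' at the i-th knot. Here h = (2, 3, 1, 1) and Δ = (-5, 4/3, 4, -6), so the interior equations h_(i-1)·M_(i-1) + 2(h_(i-1)+h_i)·M_i + h_i·M_(i+1) = 6(Δ_i − Δ_(i-1)) read
  2·M_0 + 10·M_1 + 3·M_2 = 6(Δ_1 - Δ_0) = 38
  3·M_1 + 8·M_2 + 1·M_3 = 6(Δ_2 - Δ_1) = 16
  1·M_2 + 4·M_3 + 1·M_4 = 6(Δ_3 - Δ_2) = -60
Clamped end conditions give two more equations: 2h_0·M_0 + h_0·M_1 = 6(Δ_0 - S'(-2)) = -36 and h_3·M_3 + 2h_3·M_4 = 6(S'(5) - Δ_3) = 42.
Solving the tridiagonal system: M_0 = -1636/141, M_1 = 734/141, M_2 = 430/141, M_3 = -3386/141, M_4 = 4654/141.
On [0, 3], S'(x) = b_1 + 2c_1·x + 3d_1·x² with b_1 = Δ_1 - h_1(2M_1 + M_2)/6 = -761/141, c_1 = M_1/2 = 367/141, d_1 = (M_2 - M_1)/(6h_1) = -152/1269. So S'(0) = -761/141.

-5.3972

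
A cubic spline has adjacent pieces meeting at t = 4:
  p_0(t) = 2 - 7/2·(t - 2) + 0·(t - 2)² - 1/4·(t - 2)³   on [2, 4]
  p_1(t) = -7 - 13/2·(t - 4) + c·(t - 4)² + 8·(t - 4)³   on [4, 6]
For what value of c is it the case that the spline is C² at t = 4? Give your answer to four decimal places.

-1.5000

p_0''(t) = 0 - 3/2·(t - 2), so p_0''(4) = -3. On the right, p_1''(4) = 2c, so c = -3/2.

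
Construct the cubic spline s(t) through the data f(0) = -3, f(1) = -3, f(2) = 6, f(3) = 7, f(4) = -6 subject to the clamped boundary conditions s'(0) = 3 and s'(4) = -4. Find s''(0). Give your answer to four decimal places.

-19.4286

Write M_i for s''(x_i). With h_i = 1, 1, 1, 1 and divided differences Δ_i = 0, 9, 1, -13, the continuity of s' gives the tridiagonal system
  1·M_0 + 4·M_1 + 1·M_2 = 6(Δ_1 - Δ_0) = 54
  1·M_1 + 4·M_2 + 1·M_3 = 6(Δ_2 - Δ_1) = -48
  1·M_2 + 4·M_3 + 1·M_4 = 6(Δ_3 - Δ_2) = -84
Clamped end conditions give two more equations: 2h_0·M_0 + h_0·M_1 = 6(Δ_0 - s'(0)) = -18 and h_3·M_3 + 2h_3·M_4 = 6(s'(4) - Δ_3) = 54.
Hence M_0 = -136/7, M_1 = 146/7, M_2 = -10, M_3 = -202/7, M_4 = 290/7.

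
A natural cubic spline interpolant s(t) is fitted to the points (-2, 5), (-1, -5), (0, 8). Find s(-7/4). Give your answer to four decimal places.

Write M_i for s''(x_i). With h_i = 1, 1 and divided differences Δ_i = -10, 13, the continuity of s' gives the tridiagonal system
  1·M_0 + 4·M_1 + 1·M_2 = 6(Δ_1 - Δ_0) = 138
Natural end conditions: M_0 = M_2 = 0.
Solving the tridiagonal system: M_0 = 0, M_1 = 69/2, M_2 = 0.
On [-2, -1], s(t) = 5 - 63/4·(t + 2) + 0·(t + 2)² + 23/4·(t + 2)³.
With (t + 2) = 1/4: s(-7/4) = 295/256.

1.1523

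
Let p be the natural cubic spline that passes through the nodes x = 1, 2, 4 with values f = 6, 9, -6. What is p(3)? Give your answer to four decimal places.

With M_i denoting the second derivative at x_i, h_i = 1, 2, and Δ_i = (y_(i+1) − y_i)/h_i = 3, -15/2:
  1·M_0 + 6·M_1 + 2·M_2 = 6(Δ_1 - Δ_0) = -63
Natural end conditions: M_0 = M_2 = 0.
Forward elimination and back-substitution give M_0 = 0, M_1 = -21/2, M_2 = 0.
On [2, 4], p(x) = 9 - 1/2·(x - 2) - 21/4·(x - 2)² + 7/8·(x - 2)³.
With (x - 2) = 1: p(3) = 33/8.

4.1250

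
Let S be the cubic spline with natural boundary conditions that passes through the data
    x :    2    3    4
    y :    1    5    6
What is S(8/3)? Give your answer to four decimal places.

3.9444

Let M_i = S''(x_i). Step sizes h_i = 1, 1; slopes of the chords Δ_i = (y_(i+1) - y_i)/h_i = 4, 1.
  1·M_0 + 4·M_1 + 1·M_2 = 6(Δ_1 - Δ_0) = -18
Natural end conditions: M_0 = M_2 = 0.
Hence M_0 = 0, M_1 = -9/2, M_2 = 0.
On [2, 3], S(x) = 1 + 19/4·(x - 2) + 0·(x - 2)² - 3/4·(x - 2)³.
With (x - 2) = 2/3: S(8/3) = 71/18.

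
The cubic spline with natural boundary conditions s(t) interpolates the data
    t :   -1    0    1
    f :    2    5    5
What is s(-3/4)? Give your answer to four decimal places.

Put M_i = s'' at the i-th knot. Here h = (1, 1) and Δ = (3, 0), so the interior equations h_(i-1)·M_(i-1) + 2(h_(i-1)+h_i)·M_i + h_i·M_(i+1) = 6(Δ_i − Δ_(i-1)) read
  1·M_0 + 4·M_1 + 1·M_2 = 6(Δ_1 - Δ_0) = -18
Natural end conditions: M_0 = M_2 = 0.
Hence M_0 = 0, M_1 = -9/2, M_2 = 0.
On [-1, 0], s(t) = 2 + 15/4·(t + 1) + 0·(t + 1)² - 3/4·(t + 1)³.
With (t + 1) = 1/4: s(-3/4) = 749/256.

2.9258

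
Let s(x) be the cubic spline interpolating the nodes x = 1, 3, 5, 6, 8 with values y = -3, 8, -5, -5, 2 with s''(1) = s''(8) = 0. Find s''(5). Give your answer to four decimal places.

10.0313

Let M_i = s''(x_i). Step sizes h_i = 2, 2, 1, 2; slopes of the chords Δ_i = (y_(i+1) - y_i)/h_i = 11/2, -13/2, 0, 7/2.
  2·M_0 + 8·M_1 + 2·M_2 = 6(Δ_1 - Δ_0) = -72
  2·M_1 + 6·M_2 + 1·M_3 = 6(Δ_2 - Δ_1) = 39
  1·M_2 + 6·M_3 + 2·M_4 = 6(Δ_3 - Δ_2) = 21
Natural end conditions: M_0 = M_4 = 0.
Solving the tridiagonal system: M_0 = 0, M_1 = -1473/128, M_2 = 321/32, M_3 = 117/64, M_4 = 0.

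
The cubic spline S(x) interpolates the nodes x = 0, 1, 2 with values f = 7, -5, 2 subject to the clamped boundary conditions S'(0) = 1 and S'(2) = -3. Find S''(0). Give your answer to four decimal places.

Let σ_i = S''(x_i). Step sizes h_i = 1, 1; slopes of the chords Δ_i = (y_(i+1) - y_i)/h_i = -12, 7.
  1·σ_0 + 4·σ_1 + 1·σ_2 = 6(Δ_1 - Δ_0) = 114
Clamped end conditions give two more equations: 2h_0·σ_0 + h_0·σ_1 = 6(Δ_0 - S'(0)) = -78 and h_1·σ_1 + 2h_1·σ_2 = 6(S'(2) - Δ_1) = -60.
Hence σ_0 = -139/2, σ_1 = 61, σ_2 = -121/2.

-69.5000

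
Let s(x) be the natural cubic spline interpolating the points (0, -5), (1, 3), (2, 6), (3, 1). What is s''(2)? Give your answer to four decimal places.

With σ_i denoting the second derivative at x_i, h_i = 1, 1, 1, and Δ_i = (y_(i+1) − y_i)/h_i = 8, 3, -5:
  1·σ_0 + 4·σ_1 + 1·σ_2 = 6(Δ_1 - Δ_0) = -30
  1·σ_1 + 4·σ_2 + 1·σ_3 = 6(Δ_2 - Δ_1) = -48
Natural end conditions: σ_0 = σ_3 = 0.
Solving: σ_0 = 0, σ_1 = -24/5, σ_2 = -54/5, σ_3 = 0.

-10.8000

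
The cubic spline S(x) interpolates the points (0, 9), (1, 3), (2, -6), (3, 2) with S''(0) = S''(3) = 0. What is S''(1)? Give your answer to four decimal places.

-11.6000

Let M_i = S''(x_i). Step sizes h_i = 1, 1, 1; slopes of the chords Δ_i = (y_(i+1) - y_i)/h_i = -6, -9, 8.
  1·M_0 + 4·M_1 + 1·M_2 = 6(Δ_1 - Δ_0) = -18
  1·M_1 + 4·M_2 + 1·M_3 = 6(Δ_2 - Δ_1) = 102
Natural end conditions: M_0 = M_3 = 0.
Forward elimination and back-substitution give M_0 = 0, M_1 = -58/5, M_2 = 142/5, M_3 = 0.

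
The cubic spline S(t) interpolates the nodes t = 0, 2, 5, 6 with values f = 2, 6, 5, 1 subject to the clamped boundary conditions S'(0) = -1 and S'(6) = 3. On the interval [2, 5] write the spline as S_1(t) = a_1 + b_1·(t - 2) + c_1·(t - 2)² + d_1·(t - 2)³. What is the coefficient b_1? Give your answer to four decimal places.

With M_i denoting the second derivative at x_i, h_i = 2, 3, 1, and Δ_i = (y_(i+1) − y_i)/h_i = 2, -1/3, -4:
  2·M_0 + 10·M_1 + 3·M_2 = 6(Δ_1 - Δ_0) = -14
  3·M_1 + 8·M_2 + 1·M_3 = 6(Δ_2 - Δ_1) = -22
Clamped end conditions give two more equations: 2h_0·M_0 + h_0·M_1 = 6(Δ_0 - S'(0)) = 18 and h_2·M_2 + 2h_2·M_3 = 6(S'(6) - Δ_2) = 42.
Solving: M_0 = 190/39, M_1 = -29/39, M_2 = -212/39, M_3 = 925/39.
On [2, 5], with S_1(t) = a_1 + b_1·(t - 2) + c_1·(t - 2)² + d_1·(t - 2)³: c_1 = M_1/2 = -29/78, d_1 = (M_2 - M_1)/(6h_1) = -61/234, b_1 = Δ_1 - h_1(2M_1 + M_2)/6 = 122/39.

3.1282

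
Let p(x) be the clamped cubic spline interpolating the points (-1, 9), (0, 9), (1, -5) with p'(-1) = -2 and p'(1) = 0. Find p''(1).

Write σ_i for p''(x_i). With h_i = 1, 1 and divided differences Δ_i = 0, -14, the continuity of p' gives the tridiagonal system
  1·σ_0 + 4·σ_1 + 1·σ_2 = 6(Δ_1 - Δ_0) = -84
Clamped end conditions give two more equations: 2h_0·σ_0 + h_0·σ_1 = 6(Δ_0 - p'(-1)) = 12 and h_1·σ_1 + 2h_1·σ_2 = 6(p'(1) - Δ_1) = 84.
Solving: σ_0 = 28, σ_1 = -44, σ_2 = 64.

64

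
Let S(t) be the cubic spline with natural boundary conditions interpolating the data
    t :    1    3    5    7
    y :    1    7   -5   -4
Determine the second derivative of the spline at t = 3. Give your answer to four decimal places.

-8.5000

Let σ_i = S''(x_i). Step sizes h_i = 2, 2, 2; slopes of the chords Δ_i = (y_(i+1) - y_i)/h_i = 3, -6, 1/2.
  2·σ_0 + 8·σ_1 + 2·σ_2 = 6(Δ_1 - Δ_0) = -54
  2·σ_1 + 8·σ_2 + 2·σ_3 = 6(Δ_2 - Δ_1) = 39
Natural end conditions: σ_0 = σ_3 = 0.
Solving: σ_0 = 0, σ_1 = -17/2, σ_2 = 7, σ_3 = 0.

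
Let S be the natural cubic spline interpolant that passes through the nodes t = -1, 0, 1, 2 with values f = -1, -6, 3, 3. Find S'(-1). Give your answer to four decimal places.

-9.3333

With m_i denoting the second derivative at x_i, h_i = 1, 1, 1, and Δ_i = (y_(i+1) − y_i)/h_i = -5, 9, 0:
  1·m_0 + 4·m_1 + 1·m_2 = 6(Δ_1 - Δ_0) = 84
  1·m_1 + 4·m_2 + 1·m_3 = 6(Δ_2 - Δ_1) = -54
Natural end conditions: m_0 = m_3 = 0.
Solving: m_0 = 0, m_1 = 26, m_2 = -20, m_3 = 0.
On [-1, 0], S'(t) = b_0 + 2c_0·(t + 1) + 3d_0·(t + 1)² with b_0 = Δ_0 - h_0(2m_0 + m_1)/6 = -28/3, c_0 = m_0/2 = 0, d_0 = (m_1 - m_0)/(6h_0) = 13/3. So S'(-1) = -28/3.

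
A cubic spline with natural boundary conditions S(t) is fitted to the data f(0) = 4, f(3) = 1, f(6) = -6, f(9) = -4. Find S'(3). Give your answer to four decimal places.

Write m_i for S''(x_i). With h_i = 3, 3, 3 and divided differences Δ_i = -1, -7/3, 2/3, the continuity of S' gives the tridiagonal system
  3·m_0 + 12·m_1 + 3·m_2 = 6(Δ_1 - Δ_0) = -8
  3·m_1 + 12·m_2 + 3·m_3 = 6(Δ_2 - Δ_1) = 18
Natural end conditions: m_0 = m_3 = 0.
Solving: m_0 = 0, m_1 = -10/9, m_2 = 16/9, m_3 = 0.
On [3, 6], S'(t) = b_1 + 2c_1·(t - 3) + 3d_1·(t - 3)² with b_1 = Δ_1 - h_1(2m_1 + m_2)/6 = -19/9, c_1 = m_1/2 = -5/9, d_1 = (m_2 - m_1)/(6h_1) = 13/81. So S'(3) = -19/9.

-2.1111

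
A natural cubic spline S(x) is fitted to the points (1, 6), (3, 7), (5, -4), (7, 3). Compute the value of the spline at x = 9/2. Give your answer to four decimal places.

-2.0563

Let m_i = S''(x_i). Step sizes h_i = 2, 2, 2; slopes of the chords Δ_i = (y_(i+1) - y_i)/h_i = 1/2, -11/2, 7/2.
  2·m_0 + 8·m_1 + 2·m_2 = 6(Δ_1 - Δ_0) = -36
  2·m_1 + 8·m_2 + 2·m_3 = 6(Δ_2 - Δ_1) = 54
Natural end conditions: m_0 = m_3 = 0.
Hence m_0 = 0, m_1 = -33/5, m_2 = 42/5, m_3 = 0.
On [3, 5], S(x) = 7 - 39/10·(x - 3) - 33/10·(x - 3)² + 5/4·(x - 3)³.
With (x - 3) = 3/2: S(9/2) = -329/160.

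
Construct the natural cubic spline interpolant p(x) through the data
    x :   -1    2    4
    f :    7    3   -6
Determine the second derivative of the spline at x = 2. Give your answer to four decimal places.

Write M_i for p''(x_i). With h_i = 3, 2 and divided differences Δ_i = -4/3, -9/2, the continuity of p' gives the tridiagonal system
  3·M_0 + 10·M_1 + 2·M_2 = 6(Δ_1 - Δ_0) = -19
Natural end conditions: M_0 = M_2 = 0.
Forward elimination and back-substitution give M_0 = 0, M_1 = -19/10, M_2 = 0.

-1.9000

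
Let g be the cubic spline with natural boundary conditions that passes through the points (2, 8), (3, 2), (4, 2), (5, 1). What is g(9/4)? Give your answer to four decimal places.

Write M_i for g''(x_i). With h_i = 1, 1, 1 and divided differences Δ_i = -6, 0, -1, the continuity of g' gives the tridiagonal system
  1·M_0 + 4·M_1 + 1·M_2 = 6(Δ_1 - Δ_0) = 36
  1·M_1 + 4·M_2 + 1·M_3 = 6(Δ_2 - Δ_1) = -6
Natural end conditions: M_0 = M_3 = 0.
Solving: M_0 = 0, M_1 = 10, M_2 = -4, M_3 = 0.
On [2, 3], g(x) = 8 - 23/3·(x - 2) + 0·(x - 2)² + 5/3·(x - 2)³.
With (x - 2) = 1/4: g(9/4) = 391/64.

6.1094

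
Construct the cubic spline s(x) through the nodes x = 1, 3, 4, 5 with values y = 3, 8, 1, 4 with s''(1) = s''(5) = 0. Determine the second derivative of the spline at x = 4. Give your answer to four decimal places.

With M_i denoting the second derivative at x_i, h_i = 2, 1, 1, and Δ_i = (y_(i+1) − y_i)/h_i = 5/2, -7, 3:
  2·M_0 + 6·M_1 + 1·M_2 = 6(Δ_1 - Δ_0) = -57
  1·M_1 + 4·M_2 + 1·M_3 = 6(Δ_2 - Δ_1) = 60
Natural end conditions: M_0 = M_3 = 0.
Hence M_0 = 0, M_1 = -288/23, M_2 = 417/23, M_3 = 0.

18.1304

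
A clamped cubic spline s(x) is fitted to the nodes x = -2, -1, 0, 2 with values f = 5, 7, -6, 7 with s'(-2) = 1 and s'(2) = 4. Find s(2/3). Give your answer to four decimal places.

With M_i denoting the second derivative at x_i, h_i = 1, 1, 2, and Δ_i = (y_(i+1) − y_i)/h_i = 2, -13, 13/2:
  1·M_0 + 4·M_1 + 1·M_2 = 6(Δ_1 - Δ_0) = -90
  1·M_1 + 6·M_2 + 2·M_3 = 6(Δ_2 - Δ_1) = 117
Clamped end conditions give two more equations: 2h_0·M_0 + h_0·M_1 = 6(Δ_0 - s'(-2)) = 6 and h_2·M_2 + 2h_2·M_3 = 6(s'(2) - Δ_2) = -15.
Forward elimination and back-substitution give M_0 = 459/22, M_1 = -393/11, M_2 = 705/22, M_3 = -435/22.
On [0, 2], s(x) = -6 - 91/11·x + 705/44·x² - 95/22·x³.
With x = 2/3: s(2/3) = -1685/297.

-5.6734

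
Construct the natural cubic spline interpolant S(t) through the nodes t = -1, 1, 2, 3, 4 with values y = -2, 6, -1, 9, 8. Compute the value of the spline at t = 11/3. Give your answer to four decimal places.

Let M_i = S''(x_i). Step sizes h_i = 2, 1, 1, 1; slopes of the chords Δ_i = (y_(i+1) - y_i)/h_i = 4, -7, 10, -1.
  2·M_0 + 6·M_1 + 1·M_2 = 6(Δ_1 - Δ_0) = -66
  1·M_1 + 4·M_2 + 1·M_3 = 6(Δ_2 - Δ_1) = 102
  1·M_2 + 4·M_3 + 1·M_4 = 6(Δ_3 - Δ_2) = -66
Natural end conditions: M_0 = M_4 = 0.
Solving: M_0 = 0, M_1 = -732/43, M_2 = 1554/43, M_3 = -1098/43, M_4 = 0.
On [3, 4], S(t) = 9 + 323/43·(t - 3) - 549/43·(t - 3)² + 183/43·(t - 3)³.
With (t - 3) = 2/3: S(11/3) = 3713/387.

9.5943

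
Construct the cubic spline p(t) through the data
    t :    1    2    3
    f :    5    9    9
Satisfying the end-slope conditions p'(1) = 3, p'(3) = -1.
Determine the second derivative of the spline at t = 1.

Put σ_i = p'' at the i-th knot. Here h = (1, 1) and Δ = (4, 0), so the interior equations h_(i-1)·σ_(i-1) + 2(h_(i-1)+h_i)·σ_i + h_i·σ_(i+1) = 6(Δ_i − Δ_(i-1)) read
  1·σ_0 + 4·σ_1 + 1·σ_2 = 6(Δ_1 - Δ_0) = -24
Clamped end conditions give two more equations: 2h_0·σ_0 + h_0·σ_1 = 6(Δ_0 - p'(1)) = 6 and h_1·σ_1 + 2h_1·σ_2 = 6(p'(3) - Δ_1) = -6.
Forward elimination and back-substitution give σ_0 = 7, σ_1 = -8, σ_2 = 1.

7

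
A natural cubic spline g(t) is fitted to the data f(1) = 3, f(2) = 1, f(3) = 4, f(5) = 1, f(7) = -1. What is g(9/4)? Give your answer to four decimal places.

With m_i denoting the second derivative at x_i, h_i = 1, 1, 2, 2, and Δ_i = (y_(i+1) − y_i)/h_i = -2, 3, -3/2, -1:
  1·m_0 + 4·m_1 + 1·m_2 = 6(Δ_1 - Δ_0) = 30
  1·m_1 + 6·m_2 + 2·m_3 = 6(Δ_2 - Δ_1) = -27
  2·m_2 + 8·m_3 + 2·m_4 = 6(Δ_3 - Δ_2) = 3
Natural end conditions: m_0 = m_4 = 0.
Solving the tridiagonal system: m_0 = 0, m_1 = 257/28, m_2 = -47/7, m_3 = 115/56, m_4 = 0.
On [2, 3], g(t) = 1 + 89/84·(t - 2) + 257/56·(t - 2)² - 445/168·(t - 2)³.
With (t - 2) = 1/4: g(9/4) = 5413/3584.

1.5103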